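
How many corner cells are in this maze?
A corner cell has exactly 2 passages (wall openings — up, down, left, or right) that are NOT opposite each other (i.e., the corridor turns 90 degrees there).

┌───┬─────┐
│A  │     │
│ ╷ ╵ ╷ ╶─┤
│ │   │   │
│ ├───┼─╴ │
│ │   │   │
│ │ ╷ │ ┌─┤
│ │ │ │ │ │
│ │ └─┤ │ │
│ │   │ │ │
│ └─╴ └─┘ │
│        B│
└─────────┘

Counting corner cells (2 non-opposite passages):
Total corners: 15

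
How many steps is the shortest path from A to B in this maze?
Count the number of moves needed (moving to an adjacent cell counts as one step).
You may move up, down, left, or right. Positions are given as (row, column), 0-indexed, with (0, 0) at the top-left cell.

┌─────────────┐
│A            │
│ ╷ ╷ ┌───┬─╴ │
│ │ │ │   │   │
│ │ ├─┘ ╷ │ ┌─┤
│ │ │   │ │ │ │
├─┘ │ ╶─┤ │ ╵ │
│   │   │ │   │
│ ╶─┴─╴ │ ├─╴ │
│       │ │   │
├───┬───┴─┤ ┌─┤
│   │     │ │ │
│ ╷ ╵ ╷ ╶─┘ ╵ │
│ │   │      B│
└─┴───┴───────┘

Using BFS to find shortest path:
Start: (0, 0), End: (6, 6)
Path found:
(0,0) → (0,1) → (0,2) → (0,3) → (0,4) → (0,5) → (0,6) → (1,6) → (1,5) → (2,5) → (3,5) → (3,6) → (4,6) → (4,5) → (5,5) → (6,5) → (6,6)
Number of steps: 16

Solution:

┌─────────────┐
│A → → → → → ↓│
│ ╷ ╷ ┌───┬─╴ │
│ │ │ │   │↓ ↲│
│ │ ├─┘ ╷ │ ┌─┤
│ │ │   │ │↓│ │
├─┘ │ ╶─┤ │ ╵ │
│   │   │ │↳ ↓│
│ ╶─┴─╴ │ ├─╴ │
│       │ │↓ ↲│
├───┬───┴─┤ ┌─┤
│   │     │↓│ │
│ ╷ ╵ ╷ ╶─┘ ╵ │
│ │   │    ↳ B│
└─┴───┴───────┘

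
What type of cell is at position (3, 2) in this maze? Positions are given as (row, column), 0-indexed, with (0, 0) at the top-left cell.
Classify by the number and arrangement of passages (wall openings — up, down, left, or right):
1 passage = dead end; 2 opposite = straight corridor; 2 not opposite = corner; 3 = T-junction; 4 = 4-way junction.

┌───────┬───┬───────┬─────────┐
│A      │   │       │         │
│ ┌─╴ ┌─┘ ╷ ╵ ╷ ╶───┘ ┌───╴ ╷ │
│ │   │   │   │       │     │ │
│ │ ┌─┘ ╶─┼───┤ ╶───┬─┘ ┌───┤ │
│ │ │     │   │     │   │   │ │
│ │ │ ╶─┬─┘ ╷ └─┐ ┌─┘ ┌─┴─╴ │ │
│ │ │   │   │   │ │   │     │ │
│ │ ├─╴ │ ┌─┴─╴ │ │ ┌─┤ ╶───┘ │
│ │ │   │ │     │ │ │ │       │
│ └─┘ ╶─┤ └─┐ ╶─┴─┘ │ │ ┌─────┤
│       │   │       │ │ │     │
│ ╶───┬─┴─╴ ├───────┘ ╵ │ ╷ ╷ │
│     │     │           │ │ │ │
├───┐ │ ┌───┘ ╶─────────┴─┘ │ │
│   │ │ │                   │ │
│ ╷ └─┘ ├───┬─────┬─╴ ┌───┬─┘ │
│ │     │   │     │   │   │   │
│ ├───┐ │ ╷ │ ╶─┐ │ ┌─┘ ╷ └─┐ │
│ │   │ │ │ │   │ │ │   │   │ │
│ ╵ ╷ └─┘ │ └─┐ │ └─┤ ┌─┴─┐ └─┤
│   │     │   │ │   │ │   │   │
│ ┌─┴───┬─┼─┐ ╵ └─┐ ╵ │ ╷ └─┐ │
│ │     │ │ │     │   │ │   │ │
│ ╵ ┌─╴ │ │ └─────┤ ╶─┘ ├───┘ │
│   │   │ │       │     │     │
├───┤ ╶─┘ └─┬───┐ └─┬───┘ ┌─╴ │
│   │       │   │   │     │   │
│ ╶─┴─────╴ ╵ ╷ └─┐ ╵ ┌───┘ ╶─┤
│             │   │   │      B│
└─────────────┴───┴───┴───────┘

Checking cell at (3, 2):
Number of passages: 2
Cell type: corner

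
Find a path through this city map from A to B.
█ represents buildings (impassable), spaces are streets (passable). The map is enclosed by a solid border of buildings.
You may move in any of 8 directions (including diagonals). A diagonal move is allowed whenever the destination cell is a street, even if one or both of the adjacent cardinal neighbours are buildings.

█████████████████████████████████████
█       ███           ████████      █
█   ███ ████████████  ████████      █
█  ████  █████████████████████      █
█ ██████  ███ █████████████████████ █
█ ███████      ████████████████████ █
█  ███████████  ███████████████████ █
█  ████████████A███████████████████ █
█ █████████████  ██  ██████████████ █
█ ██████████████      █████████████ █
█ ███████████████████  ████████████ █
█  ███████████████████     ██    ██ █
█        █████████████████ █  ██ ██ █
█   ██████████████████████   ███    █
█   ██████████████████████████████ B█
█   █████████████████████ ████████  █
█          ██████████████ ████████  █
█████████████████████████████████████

Finding the shortest path from A to B:
Movement: 8-directional
Path length: 20 steps
Directions: down-right → down-right → right → right → right → right → down-right → down-right → right → right → down-right → down-right → right → up-right → up-right → right → down-right → down-right → right → down-right

Solution:

█████████████████████████████████████
█       ███           ████████      █
█   ███ ████████████  ████████      █
█  ████  █████████████████████      █
█ ██████  ███ █████████████████████ █
█ ███████      ████████████████████ █
█  ███████████  ███████████████████ █
█  ████████████A███████████████████ █
█ █████████████ ↘██  ██████████████ █
█ ██████████████ →→→→↘█████████████ █
█ ███████████████████ ↘████████████ █
█  ███████████████████ →→↘ ██ →↘ ██ █
█        █████████████████↘█ ↗██↘██ █
█   ██████████████████████ →↗███ →↘ █
█   ██████████████████████████████ B█
█   █████████████████████ ████████  █
█          ██████████████ ████████  █
█████████████████████████████████████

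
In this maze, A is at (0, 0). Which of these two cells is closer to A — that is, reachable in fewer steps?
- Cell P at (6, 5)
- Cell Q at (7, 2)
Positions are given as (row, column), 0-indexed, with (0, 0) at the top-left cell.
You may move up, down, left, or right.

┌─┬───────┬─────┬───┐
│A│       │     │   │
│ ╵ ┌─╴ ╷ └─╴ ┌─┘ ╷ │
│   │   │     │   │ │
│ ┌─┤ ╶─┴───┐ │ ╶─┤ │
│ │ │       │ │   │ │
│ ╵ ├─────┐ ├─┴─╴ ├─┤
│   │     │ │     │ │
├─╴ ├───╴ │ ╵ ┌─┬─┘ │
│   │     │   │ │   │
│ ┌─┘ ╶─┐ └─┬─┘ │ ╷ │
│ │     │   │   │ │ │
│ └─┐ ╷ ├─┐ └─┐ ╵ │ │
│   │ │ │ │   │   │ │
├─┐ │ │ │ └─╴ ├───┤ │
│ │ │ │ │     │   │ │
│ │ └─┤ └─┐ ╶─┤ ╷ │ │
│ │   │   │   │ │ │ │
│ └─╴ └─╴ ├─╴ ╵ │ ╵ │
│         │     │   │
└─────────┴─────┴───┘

Shortest path A → P at (6, 5): 27 steps
Shortest path A → Q at (7, 2): 23 steps

Q is closer (23 steps vs 27 steps).

Path to P:

┌─┬───────┬─────┬───┐
│A│       │     │   │
│ ╵ ┌─╴ ╷ └─╴ ┌─┘ ╷ │
│↓  │   │     │   │ │
│ ┌─┤ ╶─┴───┐ │ ╶─┤ │
│↓│ │       │ │   │ │
│ ╵ ├─────┐ ├─┴─╴ ├─┤
│↳ ↓│     │ │     │ │
├─╴ ├───╴ │ ╵ ┌─┬─┘ │
│↓ ↲│↱ → ↓│   │ │   │
│ ┌─┘ ╶─┐ └─┬─┘ │ ╷ │
│↓│  ↑ ↰│↳ ↓│   │ │ │
│ └─┐ ╷ ├─┐ └─┐ ╵ │ │
│↳ ↓│ │↑│ │P  │   │ │
├─┐ │ │ │ └─╴ ├───┤ │
│ │↓│ │↑│     │   │ │
│ │ └─┤ └─┐ ╶─┤ ╷ │ │
│ │↳ ↓│↑ ↰│   │ │ │ │
│ └─╴ └─╴ ├─╴ ╵ │ ╵ │
│    ↳ → ↑│     │   │
└─────────┴─────┴───┘

Path to Q:

┌─┬───────┬─────┬───┐
│A│       │     │   │
│ ╵ ┌─╴ ╷ └─╴ ┌─┘ ╷ │
│↓  │   │     │   │ │
│ ┌─┤ ╶─┴───┐ │ ╶─┤ │
│↓│ │       │ │   │ │
│ ╵ ├─────┐ ├─┴─╴ ├─┤
│↳ ↓│     │ │     │ │
├─╴ ├───╴ │ ╵ ┌─┬─┘ │
│↓ ↲│     │   │ │   │
│ ┌─┘ ╶─┐ └─┬─┘ │ ╷ │
│↓│  ↓ ↰│   │   │ │ │
│ └─┐ ╷ ├─┐ └─┐ ╵ │ │
│↳ ↓│↓│↑│ │   │   │ │
├─┐ │ │ │ └─╴ ├───┤ │
│ │↓│Q│↑│     │   │ │
│ │ └─┤ └─┐ ╶─┤ ╷ │ │
│ │↳ ↓│↑ ↰│   │ │ │ │
│ └─╴ └─╴ ├─╴ ╵ │ ╵ │
│    ↳ → ↑│     │   │
└─────────┴─────┴───┘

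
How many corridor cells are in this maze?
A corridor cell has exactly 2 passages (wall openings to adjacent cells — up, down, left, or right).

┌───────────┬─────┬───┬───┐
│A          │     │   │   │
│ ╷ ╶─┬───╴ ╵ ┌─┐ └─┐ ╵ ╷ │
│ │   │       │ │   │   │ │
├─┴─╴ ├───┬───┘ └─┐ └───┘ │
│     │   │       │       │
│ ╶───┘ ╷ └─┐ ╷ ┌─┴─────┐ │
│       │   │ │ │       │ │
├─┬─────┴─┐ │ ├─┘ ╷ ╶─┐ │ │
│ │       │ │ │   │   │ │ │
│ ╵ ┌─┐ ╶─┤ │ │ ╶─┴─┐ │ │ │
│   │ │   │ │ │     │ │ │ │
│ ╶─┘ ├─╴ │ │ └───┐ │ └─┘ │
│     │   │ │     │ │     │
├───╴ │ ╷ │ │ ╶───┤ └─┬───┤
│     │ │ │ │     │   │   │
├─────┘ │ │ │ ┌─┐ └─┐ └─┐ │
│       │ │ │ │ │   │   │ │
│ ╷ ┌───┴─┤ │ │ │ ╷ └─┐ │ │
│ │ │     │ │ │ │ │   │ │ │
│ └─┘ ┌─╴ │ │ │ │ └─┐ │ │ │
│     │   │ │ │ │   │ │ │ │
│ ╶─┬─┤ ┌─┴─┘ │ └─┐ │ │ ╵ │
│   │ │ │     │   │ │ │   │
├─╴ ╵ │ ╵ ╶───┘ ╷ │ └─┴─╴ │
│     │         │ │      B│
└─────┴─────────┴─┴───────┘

Counting cells with exactly 2 passages:
Total corridor cells: 128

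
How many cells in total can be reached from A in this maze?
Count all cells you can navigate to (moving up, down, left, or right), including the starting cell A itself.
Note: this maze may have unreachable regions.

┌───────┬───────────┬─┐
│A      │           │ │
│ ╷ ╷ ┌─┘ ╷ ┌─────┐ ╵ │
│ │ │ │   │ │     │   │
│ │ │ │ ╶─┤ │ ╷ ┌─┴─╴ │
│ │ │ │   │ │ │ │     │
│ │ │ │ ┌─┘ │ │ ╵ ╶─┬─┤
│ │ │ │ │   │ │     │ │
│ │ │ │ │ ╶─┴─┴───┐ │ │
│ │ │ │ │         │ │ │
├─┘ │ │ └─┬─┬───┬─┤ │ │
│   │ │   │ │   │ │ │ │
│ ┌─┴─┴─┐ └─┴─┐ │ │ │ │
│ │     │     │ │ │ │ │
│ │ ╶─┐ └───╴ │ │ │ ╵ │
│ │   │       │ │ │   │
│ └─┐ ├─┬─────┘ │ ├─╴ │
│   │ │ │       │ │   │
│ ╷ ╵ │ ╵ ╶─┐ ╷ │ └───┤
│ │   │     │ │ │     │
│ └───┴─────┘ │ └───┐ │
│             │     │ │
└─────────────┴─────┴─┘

Using BFS/flood-fill to find all reachable cells from A:
Maze size: 11 × 11 = 121 total cells
9 cell(s) are walled off and cannot be reached from A.
Reachable cells: 112

Reachable region (· marks reachable cells):

┌───────┬───────────┬─┐
│A · · ·│· · · · · ·│·│
│ ╷ ╷ ┌─┘ ╷ ┌─────┐ ╵ │
│·│·│·│· ·│·│· · ·│· ·│
│ │ │ │ ╶─┤ │ ╷ ┌─┴─╴ │
│·│·│·│· ·│·│·│·│· · ·│
│ │ │ │ ┌─┘ │ │ ╵ ╶─┬─┤
│·│·│·│·│· ·│·│· · ·│·│
│ │ │ │ │ ╶─┴─┴───┐ │ │
│·│·│·│·│· · · · ·│·│·│
├─┘ │ │ └─┬─┬───┬─┤ │ │
│· ·│·│· ·│ │· ·│ │·│·│
│ ┌─┴─┴─┐ └─┴─┐ │ │ │ │
│·│· · ·│· · ·│·│ │·│·│
│ │ ╶─┐ └───╴ │ │ │ ╵ │
│·│· ·│· · · ·│·│ │· ·│
│ └─┐ ├─┬─────┘ │ ├─╴ │
│· ·│·│·│· · · ·│ │· ·│
│ ╷ ╵ │ ╵ ╶─┐ ╷ │ └───┤
│·│· ·│· · ·│·│·│     │
│ └───┴─────┘ │ └───┐ │
│· · · · · · ·│· · ·│ │
└─────────────┴─────┴─┘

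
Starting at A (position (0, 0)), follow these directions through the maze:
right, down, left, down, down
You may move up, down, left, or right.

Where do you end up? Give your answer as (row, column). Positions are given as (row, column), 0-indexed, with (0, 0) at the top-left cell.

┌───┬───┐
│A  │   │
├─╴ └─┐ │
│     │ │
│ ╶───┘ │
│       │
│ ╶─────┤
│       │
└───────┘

Following directions step by step:
Start: (0, 0)
  right: (0, 0) → (0, 1)
  down: (0, 1) → (1, 1)
  left: (1, 1) → (1, 0)
  down: (1, 0) → (2, 0)
  down: (2, 0) → (3, 0)
Final position: (3, 0)

Path taken:

┌───┬───┐
│A ↓│   │
├─╴ └─┐ │
│↓ ↲  │ │
│ ╶───┘ │
│↓      │
│ ╶─────┤
│B      │
└───────┘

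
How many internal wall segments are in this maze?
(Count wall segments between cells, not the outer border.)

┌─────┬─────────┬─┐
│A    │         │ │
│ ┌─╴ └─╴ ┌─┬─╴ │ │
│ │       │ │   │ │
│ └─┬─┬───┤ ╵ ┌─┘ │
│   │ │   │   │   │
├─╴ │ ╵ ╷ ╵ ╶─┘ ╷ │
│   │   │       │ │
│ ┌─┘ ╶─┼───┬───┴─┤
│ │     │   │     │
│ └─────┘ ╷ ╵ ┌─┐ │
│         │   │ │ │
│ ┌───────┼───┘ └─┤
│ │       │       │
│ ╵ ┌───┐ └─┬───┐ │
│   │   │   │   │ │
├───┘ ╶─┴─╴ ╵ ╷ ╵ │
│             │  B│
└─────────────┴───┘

Counting internal wall segments:
Total internal walls: 64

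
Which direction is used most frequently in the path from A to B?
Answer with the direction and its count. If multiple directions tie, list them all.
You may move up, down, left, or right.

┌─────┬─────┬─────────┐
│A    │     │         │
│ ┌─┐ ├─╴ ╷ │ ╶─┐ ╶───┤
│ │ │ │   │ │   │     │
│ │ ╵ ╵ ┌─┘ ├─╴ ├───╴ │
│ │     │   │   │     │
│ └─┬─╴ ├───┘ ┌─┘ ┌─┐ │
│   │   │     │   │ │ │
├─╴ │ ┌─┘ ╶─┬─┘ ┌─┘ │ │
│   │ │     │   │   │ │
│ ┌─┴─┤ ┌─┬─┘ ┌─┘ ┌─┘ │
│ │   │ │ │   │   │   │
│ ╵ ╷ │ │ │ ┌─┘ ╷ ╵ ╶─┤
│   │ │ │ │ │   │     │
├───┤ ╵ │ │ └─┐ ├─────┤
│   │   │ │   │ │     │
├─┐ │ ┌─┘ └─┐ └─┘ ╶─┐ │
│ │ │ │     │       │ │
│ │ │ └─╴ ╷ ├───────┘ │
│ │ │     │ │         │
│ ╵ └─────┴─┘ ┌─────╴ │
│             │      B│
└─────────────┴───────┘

Directions: down, down, down, right, down, left, down, down, right, up, right, down, down, right, up, up, up, right, up, right, right, up, right, up, left, up, right, right, down, right, right, down, left, left, down, left, down, left, down, left, down, down, right, down, right, right, up, right, right, down, down, down
Counts: {'down': 19, 'right': 17, 'left': 7, 'up': 9}
Most common: down (19 times)

Solution:

┌─────┬─────┬─────────┐
│A    │     │↱ → ↓    │
│ ┌─┐ ├─╴ ╷ │ ╶─┐ ╶───┤
│↓│ │ │   │ │↑ ↰│↳ → ↓│
│ │ ╵ ╵ ┌─┘ ├─╴ ├───╴ │
│↓│     │   │↱ ↑│↓ ← ↲│
│ └─┬─╴ ├───┘ ┌─┘ ┌─┐ │
│↳ ↓│   │↱ → ↑│↓ ↲│ │ │
├─╴ │ ┌─┘ ╶─┬─┘ ┌─┘ │ │
│↓ ↲│ │↱ ↑  │↓ ↲│   │ │
│ ┌─┴─┤ ┌─┬─┘ ┌─┘ ┌─┘ │
│↓│↱ ↓│↑│ │↓ ↲│   │   │
│ ╵ ╷ │ │ │ ┌─┘ ╷ ╵ ╶─┤
│↳ ↑│↓│↑│ │↓│   │     │
├───┤ ╵ │ │ └─┐ ├─────┤
│   │↳ ↑│ │↳ ↓│ │↱ → ↓│
├─┐ │ ┌─┘ └─┐ └─┘ ╶─┐ │
│ │ │ │     │↳ → ↑  │↓│
│ │ │ └─╴ ╷ ├───────┘ │
│ │ │     │ │        ↓│
│ ╵ └─────┴─┘ ┌─────╴ │
│             │      B│
└─────────────┴───────┘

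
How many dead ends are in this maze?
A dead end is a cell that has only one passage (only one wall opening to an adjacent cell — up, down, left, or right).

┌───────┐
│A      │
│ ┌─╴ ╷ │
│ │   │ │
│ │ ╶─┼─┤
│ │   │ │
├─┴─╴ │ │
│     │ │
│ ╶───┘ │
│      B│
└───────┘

Checking each cell for number of passages:

Dead ends found at positions:
  (1, 3)
  (2, 0)
  (2, 3)
Total dead ends: 3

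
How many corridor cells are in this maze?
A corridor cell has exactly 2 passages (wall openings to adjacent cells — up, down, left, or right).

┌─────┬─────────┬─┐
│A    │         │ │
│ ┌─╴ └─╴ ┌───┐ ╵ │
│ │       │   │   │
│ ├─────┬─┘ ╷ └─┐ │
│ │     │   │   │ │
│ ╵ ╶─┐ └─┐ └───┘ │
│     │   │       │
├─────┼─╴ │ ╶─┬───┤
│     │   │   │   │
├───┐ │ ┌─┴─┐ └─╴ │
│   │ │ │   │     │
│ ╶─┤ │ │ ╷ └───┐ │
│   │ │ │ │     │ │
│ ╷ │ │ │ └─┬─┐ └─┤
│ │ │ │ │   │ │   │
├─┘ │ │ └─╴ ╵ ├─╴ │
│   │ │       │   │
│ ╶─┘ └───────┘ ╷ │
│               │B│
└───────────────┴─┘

Counting cells with exactly 2 passages:
Total corridor cells: 66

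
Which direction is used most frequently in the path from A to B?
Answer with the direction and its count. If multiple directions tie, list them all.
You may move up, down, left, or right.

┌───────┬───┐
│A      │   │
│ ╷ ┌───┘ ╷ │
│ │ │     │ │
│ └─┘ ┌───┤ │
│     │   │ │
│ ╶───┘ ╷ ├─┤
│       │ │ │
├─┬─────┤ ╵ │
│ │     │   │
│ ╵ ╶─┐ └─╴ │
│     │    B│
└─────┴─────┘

Directions: down, down, down, right, right, right, up, right, down, down, right, down
Counts: {'down': 6, 'right': 5, 'up': 1}
Most common: down (6 times)

Solution:

┌───────┬───┐
│A      │   │
│ ╷ ┌───┘ ╷ │
│↓│ │     │ │
│ └─┘ ┌───┤ │
│↓    │↱ ↓│ │
│ ╶───┘ ╷ ├─┤
│↳ → → ↑│↓│ │
├─┬─────┤ ╵ │
│ │     │↳ ↓│
│ ╵ ╶─┐ └─╴ │
│     │    B│
└─────┴─────┘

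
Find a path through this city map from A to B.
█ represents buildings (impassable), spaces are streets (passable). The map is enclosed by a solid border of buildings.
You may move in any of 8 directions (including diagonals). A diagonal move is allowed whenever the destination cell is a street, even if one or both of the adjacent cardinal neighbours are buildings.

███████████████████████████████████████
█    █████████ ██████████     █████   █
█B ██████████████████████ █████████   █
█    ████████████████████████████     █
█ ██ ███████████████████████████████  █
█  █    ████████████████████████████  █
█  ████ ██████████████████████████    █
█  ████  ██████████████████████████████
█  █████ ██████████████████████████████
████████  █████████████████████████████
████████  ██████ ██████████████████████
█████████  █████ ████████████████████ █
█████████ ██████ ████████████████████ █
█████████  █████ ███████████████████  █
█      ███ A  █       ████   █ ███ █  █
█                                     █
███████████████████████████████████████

Finding the shortest path from A to B:
Movement: 8-directional
Path length: 14 steps
Directions: up-left → up-left → up → up → up → up-left → up → up-left → up-left → left → up-left → up-left → left → up-left

Solution:

███████████████████████████████████████
█    █████████ ██████████     █████   █
█B ██████████████████████ █████████   █
█ ↖← ████████████████████████████     █
█ ██↖███████████████████████████████  █
█  █ ↖← ████████████████████████████  █
█  ████↖██████████████████████████    █
█  ████ ↖██████████████████████████████
█  █████↑██████████████████████████████
████████ ↖█████████████████████████████
████████ ↑██████ ██████████████████████
█████████↑ █████ ████████████████████ █
█████████↑██████ ████████████████████ █
█████████ ↖█████ ███████████████████  █
█      ███ A  █       ████   █ ███ █  █
█                                     █
███████████████████████████████████████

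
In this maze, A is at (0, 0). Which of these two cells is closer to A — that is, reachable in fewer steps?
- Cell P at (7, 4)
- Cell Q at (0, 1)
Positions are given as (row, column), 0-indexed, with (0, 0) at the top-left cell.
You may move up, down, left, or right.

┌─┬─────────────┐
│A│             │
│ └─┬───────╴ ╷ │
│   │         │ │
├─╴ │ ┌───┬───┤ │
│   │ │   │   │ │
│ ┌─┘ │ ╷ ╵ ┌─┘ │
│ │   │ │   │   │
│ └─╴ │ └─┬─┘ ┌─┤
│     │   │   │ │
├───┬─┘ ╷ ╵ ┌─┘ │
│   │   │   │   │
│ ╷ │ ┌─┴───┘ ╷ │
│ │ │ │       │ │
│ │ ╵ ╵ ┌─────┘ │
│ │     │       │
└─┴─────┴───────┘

Shortest path A → P at (7, 4): 43 steps
Shortest path A → Q at (0, 1): 21 steps

Q is closer (21 steps vs 43 steps).

Path to P:

┌─┬─────────────┐
│A│          ↱ ↓│
│ └─┬───────╴ ╷ │
│↳ ↓│↱ → → → ↑│↓│
├─╴ │ ┌───┬───┤ │
│↓ ↲│↑│   │   │↓│
│ ┌─┘ │ ╷ ╵ ┌─┘ │
│↓│  ↑│ │   │↓ ↲│
│ └─╴ │ └─┬─┘ ┌─┤
│↳ → ↑│↓ ↰│↓ ↲│ │
├───┬─┘ ╷ ╵ ┌─┘ │
│   │↓ ↲│↑ ↲│↱ ↓│
│ ╷ │ ┌─┴───┘ ╷ │
│ │ │↓│↱ → → ↑│↓│
│ │ ╵ ╵ ┌─────┘ │
│ │  ↳ ↑│P ← ← ↲│
└─┴─────┴───────┘

Path to Q:

┌─┬─────────────┐
│A│Q ← ← ← ← ↰  │
│ └─┬───────╴ ╷ │
│↳ ↓│↱ → → → ↑│ │
├─╴ │ ┌───┬───┤ │
│↓ ↲│↑│   │   │ │
│ ┌─┘ │ ╷ ╵ ┌─┘ │
│↓│  ↑│ │   │   │
│ └─╴ │ └─┬─┘ ┌─┤
│↳ → ↑│   │   │ │
├───┬─┘ ╷ ╵ ┌─┘ │
│   │   │   │   │
│ ╷ │ ┌─┴───┘ ╷ │
│ │ │ │       │ │
│ │ ╵ ╵ ┌─────┘ │
│ │     │       │
└─┴─────┴───────┘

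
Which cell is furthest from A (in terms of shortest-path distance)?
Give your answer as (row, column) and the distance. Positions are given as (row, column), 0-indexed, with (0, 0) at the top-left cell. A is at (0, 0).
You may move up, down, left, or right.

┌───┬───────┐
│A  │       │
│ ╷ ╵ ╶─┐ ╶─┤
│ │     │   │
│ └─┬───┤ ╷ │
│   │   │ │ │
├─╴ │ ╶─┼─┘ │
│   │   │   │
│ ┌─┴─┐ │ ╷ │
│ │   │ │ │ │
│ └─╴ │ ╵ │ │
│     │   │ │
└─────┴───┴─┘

Computing BFS distances from A to all cells:
Furthest cell: (2, 3)
Distance: 19 steps

Path from A to the furthest cell:

┌───┬───────┐
│A ↓│↱ → ↓  │
│ ╷ ╵ ╶─┐ ╶─┤
│ │↳ ↑  │↳ ↓│
│ └─┬───┤ ╷ │
│   │↱ B│ │↓│
├─╴ │ ╶─┼─┘ │
│   │↑ ↰│↓ ↲│
│ ┌─┴─┐ │ ╷ │
│ │   │↑│↓│ │
│ └─╴ │ ╵ │ │
│     │↑ ↲│ │
└─────┴───┴─┘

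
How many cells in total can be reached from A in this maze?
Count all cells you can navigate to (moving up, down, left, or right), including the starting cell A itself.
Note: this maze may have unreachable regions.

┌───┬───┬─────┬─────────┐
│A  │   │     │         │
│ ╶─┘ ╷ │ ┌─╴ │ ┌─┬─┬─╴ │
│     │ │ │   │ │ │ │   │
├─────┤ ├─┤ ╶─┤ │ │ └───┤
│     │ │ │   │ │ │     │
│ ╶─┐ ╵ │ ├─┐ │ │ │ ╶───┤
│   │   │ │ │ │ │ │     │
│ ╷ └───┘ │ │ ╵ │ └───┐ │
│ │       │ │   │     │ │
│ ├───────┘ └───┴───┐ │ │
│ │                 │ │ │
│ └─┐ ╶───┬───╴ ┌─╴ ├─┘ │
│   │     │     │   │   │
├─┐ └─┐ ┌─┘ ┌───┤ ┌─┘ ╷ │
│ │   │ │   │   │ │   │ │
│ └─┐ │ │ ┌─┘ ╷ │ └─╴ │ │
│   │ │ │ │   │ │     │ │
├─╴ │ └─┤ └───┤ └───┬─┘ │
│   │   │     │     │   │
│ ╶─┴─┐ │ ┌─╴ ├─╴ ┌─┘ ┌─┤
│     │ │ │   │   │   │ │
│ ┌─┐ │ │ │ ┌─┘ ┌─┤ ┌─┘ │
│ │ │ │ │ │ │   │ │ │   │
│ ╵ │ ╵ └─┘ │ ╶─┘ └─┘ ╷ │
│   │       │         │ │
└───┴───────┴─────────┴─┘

Using BFS/flood-fill to find all reachable cells from A:
Maze size: 13 × 12 = 156 total cells
50 cell(s) are walled off and cannot be reached from A.
Reachable cells: 106

Reachable region (· marks reachable cells):

┌───┬───┬─────┬─────────┐
│A ·│· ·│     │         │
│ ╶─┘ ╷ │ ┌─╴ │ ┌─┬─┬─╴ │
│· · ·│·│ │   │ │ │·│   │
├─────┤ ├─┤ ╶─┤ │ │ └───┤
│· · ·│·│·│   │ │ │· · ·│
│ ╶─┐ ╵ │ ├─┐ │ │ │ ╶───┤
│· ·│· ·│·│·│ │ │ │· · ·│
│ ╷ └───┘ │ │ ╵ │ └───┐ │
│·│· · · ·│·│   │     │·│
│ ├───────┘ └───┴───┐ │ │
│·│· · · · · · · · ·│ │·│
│ └─┐ ╶───┬───╴ ┌─╴ ├─┘ │
│· ·│· · ·│· · ·│· ·│· ·│
├─┐ └─┐ ┌─┘ ┌───┤ ┌─┘ ╷ │
│·│· ·│·│· ·│   │·│· ·│·│
│ └─┐ │ │ ┌─┘ ╷ │ └─╴ │ │
│· ·│·│·│·│   │ │· · ·│·│
├─╴ │ └─┤ └───┤ └───┬─┘ │
│· ·│· ·│· · ·│     │· ·│
│ ╶─┴─┐ │ ┌─╴ ├─╴ ┌─┘ ┌─┤
│· · ·│·│·│· ·│   │· ·│ │
│ ┌─┐ │ │ │ ┌─┘ ┌─┤ ┌─┘ │
│·│·│·│·│·│·│   │ │·│   │
│ ╵ │ ╵ └─┘ │ ╶─┘ └─┘ ╷ │
│· ·│· · · ·│         │ │
└───┴───────┴─────────┴─┘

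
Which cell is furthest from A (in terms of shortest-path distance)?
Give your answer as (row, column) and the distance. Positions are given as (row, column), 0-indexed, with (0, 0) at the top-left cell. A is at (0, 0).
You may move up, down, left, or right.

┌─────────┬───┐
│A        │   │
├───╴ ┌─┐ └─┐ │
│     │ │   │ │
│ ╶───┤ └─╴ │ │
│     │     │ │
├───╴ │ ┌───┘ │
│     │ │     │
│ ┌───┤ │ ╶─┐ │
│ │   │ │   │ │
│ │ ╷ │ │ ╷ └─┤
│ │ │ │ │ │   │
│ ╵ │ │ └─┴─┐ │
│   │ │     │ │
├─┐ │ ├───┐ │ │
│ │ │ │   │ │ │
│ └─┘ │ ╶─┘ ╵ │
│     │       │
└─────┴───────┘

Computing BFS distances from A to all cells:
Furthest cell: (0, 5)
Distance: 31 steps

Path from A to the furthest cell:

┌─────────┬───┐
│A → → → ↓│B ↰│
├───╴ ┌─┐ └─┐ │
│     │ │↳ ↓│↑│
│ ╶───┤ └─╴ │ │
│     │↓ ← ↲│↑│
├───╴ │ ┌───┘ │
│     │↓│↱ → ↑│
│ ┌───┤ │ ╶─┐ │
│ │   │↓│↑ ↰│ │
│ │ ╷ │ │ ╷ └─┤
│ │ │ │↓│ │↑ ↰│
│ ╵ │ │ └─┴─┐ │
│   │ │↳ → ↓│↑│
├─┐ │ ├───┐ │ │
│ │ │ │   │↓│↑│
│ └─┘ │ ╶─┘ ╵ │
│     │    ↳ ↑│
└─────┴───────┘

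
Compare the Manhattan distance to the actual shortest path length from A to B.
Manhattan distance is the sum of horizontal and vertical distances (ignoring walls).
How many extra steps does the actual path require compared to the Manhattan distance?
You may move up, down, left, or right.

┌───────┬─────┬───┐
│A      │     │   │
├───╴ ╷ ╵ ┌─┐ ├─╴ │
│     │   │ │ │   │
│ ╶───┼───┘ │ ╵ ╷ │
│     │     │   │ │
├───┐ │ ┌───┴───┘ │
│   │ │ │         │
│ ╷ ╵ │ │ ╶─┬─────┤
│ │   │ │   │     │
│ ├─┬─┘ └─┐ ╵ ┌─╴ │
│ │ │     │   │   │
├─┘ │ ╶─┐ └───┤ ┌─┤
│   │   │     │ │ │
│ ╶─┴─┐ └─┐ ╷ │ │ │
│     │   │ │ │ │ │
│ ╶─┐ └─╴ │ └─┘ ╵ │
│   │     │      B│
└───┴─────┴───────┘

Manhattan distance: |8 - 0| + |8 - 0| = 16
Actual path length: 32
Extra steps: 32 - 16 = 16

Solution:

┌───────┬─────┬───┐
│A → → ↓│↱ → ↓│   │
├───╴ ╷ ╵ ┌─┐ ├─╴ │
│     │↳ ↑│ │↓│↱ ↓│
│ ╶───┼───┘ │ ╵ ╷ │
│     │     │↳ ↑│↓│
├───┐ │ ┌───┴───┘ │
│   │ │ │↓ ← ← ← ↲│
│ ╷ ╵ │ │ ╶─┬─────┤
│ │   │ │↳ ↓│↱ → ↓│
│ ├─┬─┘ └─┐ ╵ ┌─╴ │
│ │ │     │↳ ↑│↓ ↲│
├─┘ │ ╶─┐ └───┤ ┌─┤
│   │   │     │↓│ │
│ ╶─┴─┐ └─┐ ╷ │ │ │
│     │   │ │ │↓│ │
│ ╶─┐ └─╴ │ └─┘ ╵ │
│   │     │    ↳ B│
└───┴─────┴───────┘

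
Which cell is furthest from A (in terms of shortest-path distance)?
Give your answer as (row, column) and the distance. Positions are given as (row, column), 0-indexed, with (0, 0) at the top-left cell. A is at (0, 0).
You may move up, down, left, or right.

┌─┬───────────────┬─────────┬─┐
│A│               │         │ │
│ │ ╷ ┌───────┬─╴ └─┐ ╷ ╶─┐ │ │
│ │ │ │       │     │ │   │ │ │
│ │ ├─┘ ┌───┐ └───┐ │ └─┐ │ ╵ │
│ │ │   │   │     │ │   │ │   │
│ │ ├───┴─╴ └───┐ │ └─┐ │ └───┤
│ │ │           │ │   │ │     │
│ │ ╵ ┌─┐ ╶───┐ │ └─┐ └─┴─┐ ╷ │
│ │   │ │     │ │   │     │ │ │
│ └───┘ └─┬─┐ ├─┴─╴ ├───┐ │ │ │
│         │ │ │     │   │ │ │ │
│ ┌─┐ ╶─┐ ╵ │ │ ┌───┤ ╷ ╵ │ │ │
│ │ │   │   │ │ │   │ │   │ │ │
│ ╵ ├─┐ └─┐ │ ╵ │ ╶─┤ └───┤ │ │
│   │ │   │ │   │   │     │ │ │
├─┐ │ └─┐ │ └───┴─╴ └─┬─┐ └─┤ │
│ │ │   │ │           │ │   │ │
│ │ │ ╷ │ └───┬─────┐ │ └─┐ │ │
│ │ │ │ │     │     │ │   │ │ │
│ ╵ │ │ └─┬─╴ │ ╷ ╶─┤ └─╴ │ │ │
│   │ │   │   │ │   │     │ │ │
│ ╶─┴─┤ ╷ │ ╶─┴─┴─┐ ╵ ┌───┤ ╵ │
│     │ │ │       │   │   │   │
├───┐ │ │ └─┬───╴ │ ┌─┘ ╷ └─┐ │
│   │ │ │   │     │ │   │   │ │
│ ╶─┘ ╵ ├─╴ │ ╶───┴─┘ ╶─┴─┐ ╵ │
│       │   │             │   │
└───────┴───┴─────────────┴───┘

Computing BFS distances from A to all cells:
Furthest cell: (2, 2)
Distance: 100 steps

Path from A to the furthest cell:

┌─┬───────────────┬─────────┬─┐
│A│↓ ← ← ← ← ← ← ↰│         │ │
│ │ ╷ ┌───────┬─╴ └─┐ ╷ ╶─┐ │ │
│↓│↓│ │↓ ← ← ↰│  ↑ ↰│ │   │ │ │
│ │ ├─┘ ┌───┐ └───┐ │ └─┐ │ ╵ │
│↓│↓│B ↲│   │↑ ← ↰│↑│   │ │   │
│ │ ├───┴─╴ └───┐ │ └─┐ │ └───┤
│↓│↓│↱ → ↓      │↑│↑ ↰│ │     │
│ │ ╵ ┌─┐ ╶───┐ │ └─┐ └─┴─┐ ╷ │
│↓│↳ ↑│ │↳ → ↓│ │↑ ↰│↑ ← ↰│ │ │
│ └───┘ └─┬─┐ ├─┴─╴ ├───┐ │ │ │
│↳ → ↓    │ │↓│↱ → ↑│↱ ↓│↑│ │ │
│ ┌─┐ ╶─┐ ╵ │ │ ┌───┤ ╷ ╵ │ │ │
│ │ │↳ ↓│   │↓│↑│   │↑│↳ ↑│ │ │
│ ╵ ├─┐ └─┐ │ ╵ │ ╶─┤ └───┤ │ │
│   │ │↳ ↓│ │↳ ↑│   │↑ ← ↰│ │ │
├─┐ │ └─┐ │ └───┴─╴ └─┬─┐ └─┤ │
│ │ │   │↓│           │ │↑ ↰│ │
│ │ │ ╷ │ └───┬─────┐ │ └─┐ │ │
│ │ │ │ │↳ → ↓│     │ │   │↑│ │
│ ╵ │ │ └─┬─╴ │ ╷ ╶─┤ └─╴ │ │ │
│   │ │   │↓ ↲│ │   │     │↑│ │
│ ╶─┴─┤ ╷ │ ╶─┴─┴─┐ ╵ ┌───┤ ╵ │
│     │ │ │↳ → → ↓│   │↱ ↓│↑ ↰│
├───┐ │ │ └─┬───╴ │ ┌─┘ ╷ └─┐ │
│   │ │ │   │↓ ← ↲│ │↱ ↑│↳ ↓│↑│
│ ╶─┘ ╵ ├─╴ │ ╶───┴─┘ ╶─┴─┐ ╵ │
│       │   │↳ → → → ↑    │↳ ↑│
└───────┴───┴─────────────┴───┘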